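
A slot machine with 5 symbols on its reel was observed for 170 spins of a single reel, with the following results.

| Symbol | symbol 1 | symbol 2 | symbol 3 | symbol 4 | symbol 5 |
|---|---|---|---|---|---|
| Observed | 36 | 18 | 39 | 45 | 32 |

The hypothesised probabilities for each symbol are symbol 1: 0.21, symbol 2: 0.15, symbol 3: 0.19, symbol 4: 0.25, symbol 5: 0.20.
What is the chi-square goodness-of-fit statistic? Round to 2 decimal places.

Expected counts E_i = n·p_i: 170×0.21 = 35.7, 170×0.15 = 25.5, 170×0.19 = 32.3, 170×0.25 = 42.5, 170×0.20 = 34.
symbol 1: (36 − 35.7)²/35.7 = 0.09/35.7 = 0.003
symbol 2: (18 − 25.5)²/25.5 = 56.25/25.5 = 2.206
symbol 3: (39 − 32.3)²/32.3 = 44.89/32.3 = 1.390
symbol 4: (45 − 42.5)²/42.5 = 6.25/42.5 = 0.147
symbol 5: (32 − 34)²/34 = 4/34 = 0.118
Sum = 3.86

3.86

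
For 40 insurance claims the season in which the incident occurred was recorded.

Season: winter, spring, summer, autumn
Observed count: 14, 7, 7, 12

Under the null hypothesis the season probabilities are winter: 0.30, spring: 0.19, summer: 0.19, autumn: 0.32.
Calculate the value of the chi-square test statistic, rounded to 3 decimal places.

Expected counts E_i = n·p_i: 40×0.30 = 12, 40×0.19 = 7.6, 40×0.19 = 7.6, 40×0.32 = 12.8.
χ² = (14−12)²/12 + (7−7.6)²/7.6 + (7−7.6)²/7.6 + (12−12.8)²/12.8
   = 0.3333 + 0.0474 + 0.0474 + 0.0500
Sum = 0.478

0.478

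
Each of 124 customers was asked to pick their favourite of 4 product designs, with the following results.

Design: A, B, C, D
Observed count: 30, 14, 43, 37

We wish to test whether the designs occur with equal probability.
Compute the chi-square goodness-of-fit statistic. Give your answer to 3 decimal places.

15.161

Expected count for each of the 4 categories: 124/4 = 31.
A: (30 − 31)²/31 = 1/31 = 0.0323
B: (14 − 31)²/31 = 289/31 = 9.3226
C: (43 − 31)²/31 = 144/31 = 4.6452
D: (37 − 31)²/31 = 36/31 = 1.1613
Sum = 15.161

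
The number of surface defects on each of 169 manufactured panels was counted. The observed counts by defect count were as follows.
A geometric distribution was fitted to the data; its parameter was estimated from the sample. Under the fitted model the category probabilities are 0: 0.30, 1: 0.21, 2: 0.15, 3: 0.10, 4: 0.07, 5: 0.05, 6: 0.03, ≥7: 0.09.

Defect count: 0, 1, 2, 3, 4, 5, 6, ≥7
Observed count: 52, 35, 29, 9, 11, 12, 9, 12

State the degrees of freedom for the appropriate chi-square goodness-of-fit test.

There are k = 8 categories and 1 parameter estimated from the data, so df = 8 − 1 − 1 = 6.

6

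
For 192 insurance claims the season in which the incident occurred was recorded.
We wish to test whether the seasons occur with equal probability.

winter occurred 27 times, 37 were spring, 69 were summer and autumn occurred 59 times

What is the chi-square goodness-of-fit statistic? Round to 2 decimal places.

23.42

Expected count for each of the 4 categories: 192/4 = 48.
cat         O        E   (O−E)²/E
winter     27       48      9.188
spring     37       48      2.521
summer     69       48      9.188
autumn     59       48      2.521
Sum = 23.42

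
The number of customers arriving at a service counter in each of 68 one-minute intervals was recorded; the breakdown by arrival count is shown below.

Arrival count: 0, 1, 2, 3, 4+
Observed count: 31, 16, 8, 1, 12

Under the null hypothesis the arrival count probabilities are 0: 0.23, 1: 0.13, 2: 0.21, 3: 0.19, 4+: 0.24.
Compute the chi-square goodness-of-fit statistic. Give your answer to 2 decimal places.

35.79

Expected counts E_i = n·p_i: 68×0.23 = 15.64, 68×0.13 = 8.84, 68×0.21 = 14.28, 68×0.19 = 12.92, 68×0.24 = 16.32.
0: (31 − 15.64)²/15.64 = 235.9296/15.64 = 15.085
1: (16 − 8.84)²/8.84 = 51.2656/8.84 = 5.799
2: (8 − 14.28)²/14.28 = 39.4384/14.28 = 2.762
3: (1 − 12.92)²/12.92 = 142.0864/12.92 = 10.997
4+: (12 − 16.32)²/16.32 = 18.6624/16.32 = 1.144
Sum = 35.79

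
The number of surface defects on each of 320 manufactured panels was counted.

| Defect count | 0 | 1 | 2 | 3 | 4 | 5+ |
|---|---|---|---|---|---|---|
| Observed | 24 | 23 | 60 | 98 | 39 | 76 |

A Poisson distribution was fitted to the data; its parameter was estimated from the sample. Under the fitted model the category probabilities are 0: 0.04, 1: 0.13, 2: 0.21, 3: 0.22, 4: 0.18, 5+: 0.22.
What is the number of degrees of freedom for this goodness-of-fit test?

4

There are k = 6 categories and 1 parameter estimated from the data, so df = 6 − 1 − 1 = 4.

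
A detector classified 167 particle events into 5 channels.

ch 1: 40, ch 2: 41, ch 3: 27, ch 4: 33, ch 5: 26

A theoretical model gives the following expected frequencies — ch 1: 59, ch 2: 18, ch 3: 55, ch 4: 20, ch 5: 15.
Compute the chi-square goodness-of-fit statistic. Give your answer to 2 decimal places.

66.28

ch 1: (40 − 59)²/59 = 361/59 = 6.119
ch 2: (41 − 18)²/18 = 529/18 = 29.389
ch 3: (27 − 55)²/55 = 784/55 = 14.255
ch 4: (33 − 20)²/20 = 169/20 = 8.450
ch 5: (26 − 15)²/15 = 121/15 = 8.067
Sum = 66.28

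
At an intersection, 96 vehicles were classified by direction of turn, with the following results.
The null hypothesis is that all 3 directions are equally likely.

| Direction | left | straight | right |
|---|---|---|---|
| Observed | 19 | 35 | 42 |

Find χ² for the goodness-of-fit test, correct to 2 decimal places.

8.69

Under H₀ each category has probability 1/3, so each expected count is 96/3 = 32.
left: (19 − 32)²/32 = 169/32 = 5.281
straight: (35 − 32)²/32 = 9/32 = 0.281
right: (42 − 32)²/32 = 100/32 = 3.125
Sum = 8.69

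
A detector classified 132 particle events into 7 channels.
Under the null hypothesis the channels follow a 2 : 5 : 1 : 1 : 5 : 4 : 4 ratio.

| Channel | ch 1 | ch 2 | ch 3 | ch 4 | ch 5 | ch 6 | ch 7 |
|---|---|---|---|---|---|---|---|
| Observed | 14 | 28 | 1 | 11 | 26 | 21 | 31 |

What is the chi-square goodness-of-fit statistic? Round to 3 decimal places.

Ratio total = 22. Expected counts: 132×2/22 = 12, 132×5/22 = 30, 132×1/22 = 6, 132×1/22 = 6, 132×5/22 = 30, 132×4/22 = 24, 132×4/22 = 24.
cat         O        E   (O−E)²/E
ch 1       14       12     0.3333
ch 2       28       30     0.1333
ch 3        1        6     4.1667
ch 4       11        6     4.1667
ch 5       26       30     0.5333
ch 6       21       24     0.3750
ch 7       31       24     2.0417
Sum = 11.750

11.750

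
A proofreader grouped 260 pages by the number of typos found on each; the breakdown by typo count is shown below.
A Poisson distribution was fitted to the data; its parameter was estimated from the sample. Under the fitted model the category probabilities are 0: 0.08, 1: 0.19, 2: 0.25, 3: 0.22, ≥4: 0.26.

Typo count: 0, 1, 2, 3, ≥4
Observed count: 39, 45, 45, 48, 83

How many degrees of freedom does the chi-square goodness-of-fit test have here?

3

There are k = 5 categories and 1 parameter estimated from the data, so df = 5 − 1 − 1 = 3.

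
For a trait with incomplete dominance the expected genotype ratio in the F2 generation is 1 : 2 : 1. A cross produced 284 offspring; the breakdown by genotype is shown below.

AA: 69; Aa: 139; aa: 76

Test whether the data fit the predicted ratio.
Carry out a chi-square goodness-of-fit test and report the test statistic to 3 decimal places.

0.472

Ratio total = 4. Expected counts: 284×1/4 = 71, 284×2/4 = 142, 284×1/4 = 71.
cat         O        E   (O−E)²/E
AA         69       71     0.0563
Aa        139      142     0.0634
aa         76       71     0.3521
Sum = 0.472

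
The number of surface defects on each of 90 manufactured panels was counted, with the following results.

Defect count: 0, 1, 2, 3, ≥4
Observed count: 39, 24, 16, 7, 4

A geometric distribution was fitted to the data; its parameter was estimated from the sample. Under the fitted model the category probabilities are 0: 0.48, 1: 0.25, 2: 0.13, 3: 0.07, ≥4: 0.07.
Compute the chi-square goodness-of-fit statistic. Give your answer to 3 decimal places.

Expected counts E_i = n·p_i: 90×0.48 = 43.2, 90×0.25 = 22.5, 90×0.13 = 11.7, 90×0.07 = 6.3, 90×0.07 = 6.3.
χ² = (39−43.2)²/43.2 + (24−22.5)²/22.5 + (16−11.7)²/11.7 + (7−6.3)²/6.3 + (4−6.3)²/6.3
   = 0.4083 + 0.1000 + 1.5803 + 0.0778 + 0.8397
Sum = 3.006

3.006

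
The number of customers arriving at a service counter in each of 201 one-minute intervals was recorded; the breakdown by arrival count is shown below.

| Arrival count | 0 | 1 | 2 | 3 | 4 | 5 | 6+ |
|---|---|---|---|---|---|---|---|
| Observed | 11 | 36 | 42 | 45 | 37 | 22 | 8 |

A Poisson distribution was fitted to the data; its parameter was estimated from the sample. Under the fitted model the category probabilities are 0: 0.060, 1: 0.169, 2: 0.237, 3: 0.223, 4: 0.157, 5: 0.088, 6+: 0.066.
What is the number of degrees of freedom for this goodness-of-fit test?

5

There are k = 7 categories and 1 parameter estimated from the data, so df = 7 − 1 − 1 = 5.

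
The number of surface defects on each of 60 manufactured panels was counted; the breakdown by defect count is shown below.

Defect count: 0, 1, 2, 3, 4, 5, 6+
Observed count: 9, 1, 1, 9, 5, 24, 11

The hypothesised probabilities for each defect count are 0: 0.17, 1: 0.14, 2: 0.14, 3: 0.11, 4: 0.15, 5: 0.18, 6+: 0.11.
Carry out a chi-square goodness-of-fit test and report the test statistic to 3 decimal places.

34.896

Expected counts E_i = n·p_i: 60×0.17 = 10.2, 60×0.14 = 8.4, 60×0.14 = 8.4, 60×0.11 = 6.6, 60×0.15 = 9, 60×0.18 = 10.8, 60×0.11 = 6.6.
cat         O        E   (O−E)²/E
0           9     10.2     0.1412
1           1      8.4     6.5190
2           1      8.4     6.5190
3           9      6.6     0.8727
4           5        9     1.7778
5          24     10.8    16.1333
6+         11      6.6     2.9333
Sum = 34.896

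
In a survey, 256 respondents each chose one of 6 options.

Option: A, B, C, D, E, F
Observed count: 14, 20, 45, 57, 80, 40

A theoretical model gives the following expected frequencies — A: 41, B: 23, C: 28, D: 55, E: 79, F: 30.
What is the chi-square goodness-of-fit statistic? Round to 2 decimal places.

A: (14 − 41)²/41 = 729/41 = 17.780
B: (20 − 23)²/23 = 9/23 = 0.391
C: (45 − 28)²/28 = 289/28 = 10.321
D: (57 − 55)²/55 = 4/55 = 0.073
E: (80 − 79)²/79 = 1/79 = 0.013
F: (40 − 30)²/30 = 100/30 = 3.333
Sum = 31.91

31.91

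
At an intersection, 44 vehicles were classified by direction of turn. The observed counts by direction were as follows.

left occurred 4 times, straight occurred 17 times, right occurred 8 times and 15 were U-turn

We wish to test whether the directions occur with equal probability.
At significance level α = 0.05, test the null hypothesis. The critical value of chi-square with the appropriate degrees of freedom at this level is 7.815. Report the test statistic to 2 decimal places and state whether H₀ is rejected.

Expected count for each of the 4 categories: 44/4 = 11.
cat           O        E   (O−E)²/E
left          4       11      4.455
straight     17       11      3.273
right         8       11      0.818
U-turn       15       11      1.455
Sum = 10.00
df = 3. Since 10.00 > 7.815, we reject H₀.

10.00; reject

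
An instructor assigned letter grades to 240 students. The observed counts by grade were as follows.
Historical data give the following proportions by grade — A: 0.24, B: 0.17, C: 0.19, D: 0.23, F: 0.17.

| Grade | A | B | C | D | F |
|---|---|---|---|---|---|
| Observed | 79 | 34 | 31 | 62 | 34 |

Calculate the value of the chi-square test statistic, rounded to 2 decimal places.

Expected counts E_i = n·p_i: 240×0.24 = 57.6, 240×0.17 = 40.8, 240×0.19 = 45.6, 240×0.23 = 55.2, 240×0.17 = 40.8.
A: (79 − 57.6)²/57.6 = 457.96/57.6 = 7.951
B: (34 − 40.8)²/40.8 = 46.24/40.8 = 1.133
C: (31 − 45.6)²/45.6 = 213.16/45.6 = 4.675
D: (62 − 55.2)²/55.2 = 46.24/55.2 = 0.838
F: (34 − 40.8)²/40.8 = 46.24/40.8 = 1.133
Sum = 15.73

15.73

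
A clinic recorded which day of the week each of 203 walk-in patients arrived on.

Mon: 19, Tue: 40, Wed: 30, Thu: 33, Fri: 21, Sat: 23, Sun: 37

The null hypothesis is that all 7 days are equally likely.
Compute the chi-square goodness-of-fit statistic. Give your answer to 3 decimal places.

Under H₀ each category has probability 1/7, so each expected count is 203/7 = 29.
χ² = (19−29)²/29 + (40−29)²/29 + (30−29)²/29 + (33−29)²/29 + (21−29)²/29 + (23−29)²/29 + (37−29)²/29
   = 3.4483 + 4.1724 + 0.0345 + 0.5517 + 2.2069 + 1.2414 + 2.2069
Sum = 13.862

13.862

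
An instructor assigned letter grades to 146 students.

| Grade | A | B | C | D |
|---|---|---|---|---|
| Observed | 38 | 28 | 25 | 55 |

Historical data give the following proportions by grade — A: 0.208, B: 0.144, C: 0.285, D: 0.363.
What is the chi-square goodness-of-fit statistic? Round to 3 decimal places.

Expected counts E_i = n·p_i: 146×0.208 = 30.368, 146×0.144 = 21.024, 146×0.285 = 41.61, 146×0.363 = 52.998.
cat         O        E   (O−E)²/E
A          38   30.368     1.9181
B          28   21.024     2.3147
C          25    41.61     6.6304
D          55   52.998     0.0756
Sum = 10.939

10.939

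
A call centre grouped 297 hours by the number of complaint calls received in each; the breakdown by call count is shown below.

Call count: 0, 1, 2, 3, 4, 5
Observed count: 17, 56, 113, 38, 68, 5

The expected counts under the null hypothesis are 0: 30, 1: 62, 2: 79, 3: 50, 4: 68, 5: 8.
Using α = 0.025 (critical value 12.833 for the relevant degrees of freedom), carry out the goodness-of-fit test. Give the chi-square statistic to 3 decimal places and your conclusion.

cat         O        E   (O−E)²/E
0          17       30     5.6333
1          56       62     0.5806
2         113       79    14.6329
3          38       50     2.8800
4          68       68     0.0000
5           5        8     1.1250
Sum = 24.852
df = 5. Since 24.852 > 12.833, we reject H₀.

24.852; reject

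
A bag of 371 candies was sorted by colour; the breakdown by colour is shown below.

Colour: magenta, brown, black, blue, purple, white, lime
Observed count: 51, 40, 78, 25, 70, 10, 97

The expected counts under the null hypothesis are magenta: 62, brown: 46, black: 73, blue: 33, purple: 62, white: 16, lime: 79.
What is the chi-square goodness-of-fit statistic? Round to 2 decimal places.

cat          O        E   (O−E)²/E
magenta     51       62      1.952
brown       40       46      0.783
black       78       73      0.342
blue        25       33      1.939
purple      70       62      1.032
white       10       16      2.250
lime        97       79      4.101
Sum = 12.40

12.40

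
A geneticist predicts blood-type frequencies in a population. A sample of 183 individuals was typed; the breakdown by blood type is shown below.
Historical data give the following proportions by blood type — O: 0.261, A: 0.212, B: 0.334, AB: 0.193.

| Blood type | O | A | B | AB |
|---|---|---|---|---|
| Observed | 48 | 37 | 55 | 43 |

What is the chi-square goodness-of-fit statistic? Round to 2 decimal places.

Expected counts E_i = n·p_i: 183×0.261 = 47.763, 183×0.212 = 38.796, 183×0.334 = 61.122, 183×0.193 = 35.319.
χ² = (48−47.763)²/47.763 + (37−38.796)²/38.796 + (55−61.122)²/61.122 + (43−35.319)²/35.319
   = 0.001 + 0.083 + 0.613 + 1.670
Sum = 2.37

2.37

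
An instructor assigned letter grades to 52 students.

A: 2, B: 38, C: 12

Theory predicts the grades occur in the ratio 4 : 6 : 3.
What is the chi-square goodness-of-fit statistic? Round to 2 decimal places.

20.42

Ratio total = 13. Expected counts: 52×4/13 = 16, 52×6/13 = 24, 52×3/13 = 12.
cat         O        E   (O−E)²/E
A           2       16     12.250
B          38       24      8.167
C          12       12      0.000
Sum = 20.42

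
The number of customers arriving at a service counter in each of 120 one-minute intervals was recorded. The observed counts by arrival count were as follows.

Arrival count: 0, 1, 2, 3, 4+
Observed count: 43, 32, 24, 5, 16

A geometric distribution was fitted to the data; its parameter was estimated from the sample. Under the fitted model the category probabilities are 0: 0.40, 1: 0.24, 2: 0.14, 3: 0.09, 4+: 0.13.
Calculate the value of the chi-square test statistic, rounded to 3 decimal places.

Expected counts E_i = n·p_i: 120×0.40 = 48, 120×0.24 = 28.8, 120×0.14 = 16.8, 120×0.09 = 10.8, 120×0.13 = 15.6.
χ² = (43−48)²/48 + (32−28.8)²/28.8 + (24−16.8)²/16.8 + (5−10.8)²/10.8 + (16−15.6)²/15.6
   = 0.5208 + 0.3556 + 3.0857 + 3.1148 + 0.0103
Sum = 7.087

7.087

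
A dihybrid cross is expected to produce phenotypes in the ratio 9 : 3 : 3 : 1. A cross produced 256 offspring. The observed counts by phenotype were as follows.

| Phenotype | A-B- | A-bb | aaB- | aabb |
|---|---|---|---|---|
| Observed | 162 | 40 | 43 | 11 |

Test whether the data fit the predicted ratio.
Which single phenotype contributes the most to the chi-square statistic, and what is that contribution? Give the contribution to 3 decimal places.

A-B-, 2.250

Ratio total = 16. Expected counts: 256×9/16 = 144, 256×3/16 = 48, 256×3/16 = 48, 256×1/16 = 16.
cat         O        E   (O−E)²/E
A-B-      162      144     2.2500
A-bb       40       48     1.3333
aaB-       43       48     0.5208
aabb       11       16     1.5625
The largest term is for A-B-: 2.250.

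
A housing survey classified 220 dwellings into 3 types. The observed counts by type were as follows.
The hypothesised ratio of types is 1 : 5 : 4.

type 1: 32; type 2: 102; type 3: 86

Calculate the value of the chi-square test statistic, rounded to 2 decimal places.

Ratio total = 10. Expected counts: 220×1/10 = 22, 220×5/10 = 110, 220×4/10 = 88.
type 1: (32 − 22)²/22 = 100/22 = 4.545
type 2: (102 − 110)²/110 = 64/110 = 0.582
type 3: (86 − 88)²/88 = 4/88 = 0.045
Sum = 5.17

5.17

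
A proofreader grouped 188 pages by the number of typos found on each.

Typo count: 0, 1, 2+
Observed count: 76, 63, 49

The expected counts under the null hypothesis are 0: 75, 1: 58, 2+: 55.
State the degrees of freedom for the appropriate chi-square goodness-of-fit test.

2

There are k = 3 categories and no parameters were estimated from the data, so df = 3 − 1 = 2.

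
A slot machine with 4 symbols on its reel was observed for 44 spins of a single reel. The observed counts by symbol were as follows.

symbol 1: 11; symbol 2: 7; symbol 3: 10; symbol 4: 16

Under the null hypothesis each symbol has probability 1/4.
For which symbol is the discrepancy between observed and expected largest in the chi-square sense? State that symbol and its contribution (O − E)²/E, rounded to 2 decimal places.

symbol 4, 2.27

Expected count for each of the 4 categories: 44/4 = 11.
cat           O        E   (O−E)²/E
symbol 1     11       11      0.000
symbol 2      7       11      1.455
symbol 3     10       11      0.091
symbol 4     16       11      2.273
The largest term is for symbol 4: 2.27.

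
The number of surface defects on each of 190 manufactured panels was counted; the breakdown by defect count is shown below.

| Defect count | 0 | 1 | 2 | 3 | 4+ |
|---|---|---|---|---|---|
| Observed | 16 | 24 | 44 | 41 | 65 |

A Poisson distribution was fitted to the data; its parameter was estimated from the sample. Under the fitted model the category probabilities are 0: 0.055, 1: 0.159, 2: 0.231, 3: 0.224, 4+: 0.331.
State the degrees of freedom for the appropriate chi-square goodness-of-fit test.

3

There are k = 5 categories and 1 parameter estimated from the data, so df = 5 − 1 − 1 = 3.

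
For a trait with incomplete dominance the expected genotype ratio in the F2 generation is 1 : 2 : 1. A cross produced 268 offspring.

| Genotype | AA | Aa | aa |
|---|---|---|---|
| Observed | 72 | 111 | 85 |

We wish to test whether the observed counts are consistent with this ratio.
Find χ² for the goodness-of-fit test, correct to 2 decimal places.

9.16

Ratio total = 4. Expected counts: 268×1/4 = 67, 268×2/4 = 134, 268×1/4 = 67.
cat         O        E   (O−E)²/E
AA         72       67      0.373
Aa        111      134      3.948
aa         85       67      4.836
Sum = 9.16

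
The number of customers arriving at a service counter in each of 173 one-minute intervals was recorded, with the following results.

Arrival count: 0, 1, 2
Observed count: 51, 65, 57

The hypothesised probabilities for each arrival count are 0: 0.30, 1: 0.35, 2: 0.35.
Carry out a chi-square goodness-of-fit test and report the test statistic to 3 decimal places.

0.551

Expected counts E_i = n·p_i: 173×0.30 = 51.9, 173×0.35 = 60.55, 173×0.35 = 60.55.
cat         O        E   (O−E)²/E
0          51     51.9     0.0156
1          65    60.55     0.3270
2          57    60.55     0.2081
Sum = 0.551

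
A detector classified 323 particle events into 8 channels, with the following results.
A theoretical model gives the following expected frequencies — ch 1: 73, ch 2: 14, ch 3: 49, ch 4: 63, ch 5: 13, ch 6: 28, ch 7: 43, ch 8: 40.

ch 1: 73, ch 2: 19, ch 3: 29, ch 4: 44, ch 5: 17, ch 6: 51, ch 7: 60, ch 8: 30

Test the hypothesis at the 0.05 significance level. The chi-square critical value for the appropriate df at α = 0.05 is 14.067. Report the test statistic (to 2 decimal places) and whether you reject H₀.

45.02; reject

cat         O        E   (O−E)²/E
ch 1       73       73      0.000
ch 2       19       14      1.786
ch 3       29       49      8.163
ch 4       44       63      5.730
ch 5       17       13      1.231
ch 6       51       28     18.893
ch 7       60       43      6.721
ch 8       30       40      2.500
Sum = 45.02
df = 7. Since 45.02 > 14.067, we reject H₀.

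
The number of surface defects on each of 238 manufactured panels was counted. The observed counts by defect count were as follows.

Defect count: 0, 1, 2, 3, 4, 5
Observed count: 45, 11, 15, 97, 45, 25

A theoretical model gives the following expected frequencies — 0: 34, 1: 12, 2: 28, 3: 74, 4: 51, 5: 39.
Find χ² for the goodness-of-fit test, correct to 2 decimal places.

cat         O        E   (O−E)²/E
0          45       34      3.559
1          11       12      0.083
2          15       28      6.036
3          97       74      7.149
4          45       51      0.706
5          25       39      5.026
Sum = 22.56

22.56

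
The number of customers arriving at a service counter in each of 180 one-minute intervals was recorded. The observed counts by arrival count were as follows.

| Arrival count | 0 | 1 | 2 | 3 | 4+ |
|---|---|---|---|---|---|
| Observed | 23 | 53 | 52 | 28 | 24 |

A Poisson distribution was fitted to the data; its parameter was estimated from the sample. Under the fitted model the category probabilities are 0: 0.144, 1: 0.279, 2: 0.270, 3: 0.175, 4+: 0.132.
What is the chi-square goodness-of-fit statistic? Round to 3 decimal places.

Expected counts E_i = n·p_i: 180×0.144 = 25.92, 180×0.279 = 50.22, 180×0.270 = 48.6, 180×0.175 = 31.5, 180×0.132 = 23.76.
0: (23 − 25.92)²/25.92 = 8.5264/25.92 = 0.3290
1: (53 − 50.22)²/50.22 = 7.7284/50.22 = 0.1539
2: (52 − 48.6)²/48.6 = 11.56/48.6 = 0.2379
3: (28 − 31.5)²/31.5 = 12.25/31.5 = 0.3889
4+: (24 − 23.76)²/23.76 = 0.0576/23.76 = 0.0024
Sum = 1.112

1.112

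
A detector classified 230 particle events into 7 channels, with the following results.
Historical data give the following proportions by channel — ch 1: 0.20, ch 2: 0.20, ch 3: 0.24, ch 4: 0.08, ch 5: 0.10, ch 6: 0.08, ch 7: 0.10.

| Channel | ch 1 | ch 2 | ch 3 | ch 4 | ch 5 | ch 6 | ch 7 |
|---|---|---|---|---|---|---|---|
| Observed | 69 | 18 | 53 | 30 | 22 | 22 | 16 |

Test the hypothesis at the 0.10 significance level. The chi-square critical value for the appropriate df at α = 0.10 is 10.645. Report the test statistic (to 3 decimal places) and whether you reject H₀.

Expected counts E_i = n·p_i: 230×0.20 = 46, 230×0.20 = 46, 230×0.24 = 55.2, 230×0.08 = 18.4, 230×0.10 = 23, 230×0.08 = 18.4, 230×0.10 = 23.
χ² = (69−46)²/46 + (18−46)²/46 + (53−55.2)²/55.2 + (30−18.4)²/18.4 + (22−23)²/23 + (22−18.4)²/18.4 + (16−23)²/23
   = 11.5000 + 17.0435 + 0.0877 + 7.3130 + 0.0435 + 0.7043 + 2.1304
Sum = 38.822
df = 6. Since 38.822 > 10.645, we reject H₀.

38.822; reject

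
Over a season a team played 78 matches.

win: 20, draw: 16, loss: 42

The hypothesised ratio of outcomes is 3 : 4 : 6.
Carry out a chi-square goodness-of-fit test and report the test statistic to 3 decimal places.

3.889

Ratio total = 13. Expected counts: 78×3/13 = 18, 78×4/13 = 24, 78×6/13 = 36.
cat         O        E   (O−E)²/E
win        20       18     0.2222
draw       16       24     2.6667
loss       42       36     1.0000
Sum = 3.889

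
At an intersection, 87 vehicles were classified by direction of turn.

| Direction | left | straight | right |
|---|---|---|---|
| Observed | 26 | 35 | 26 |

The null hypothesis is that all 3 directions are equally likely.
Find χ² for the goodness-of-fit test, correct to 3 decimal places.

1.862

Expected count for each of the 3 categories: 87/3 = 29.
χ² = (26−29)²/29 + (35−29)²/29 + (26−29)²/29
   = 0.3103 + 1.2414 + 0.3103
Sum = 1.862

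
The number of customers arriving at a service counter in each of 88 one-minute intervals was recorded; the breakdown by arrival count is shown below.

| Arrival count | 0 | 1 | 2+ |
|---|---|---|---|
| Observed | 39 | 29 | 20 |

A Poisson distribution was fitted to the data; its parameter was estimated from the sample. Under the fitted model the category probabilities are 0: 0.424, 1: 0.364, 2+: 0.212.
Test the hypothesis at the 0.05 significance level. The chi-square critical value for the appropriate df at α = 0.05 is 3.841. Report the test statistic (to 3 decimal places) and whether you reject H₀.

0.460; do not reject

Expected counts E_i = n·p_i: 88×0.424 = 37.312, 88×0.364 = 32.032, 88×0.212 = 18.656.
cat         O        E   (O−E)²/E
0          39   37.312     0.0764
1          29   32.032     0.2870
2+         20   18.656     0.0968
Sum = 0.460
df = 1. Since 0.460 < 3.841, we do not reject H₀.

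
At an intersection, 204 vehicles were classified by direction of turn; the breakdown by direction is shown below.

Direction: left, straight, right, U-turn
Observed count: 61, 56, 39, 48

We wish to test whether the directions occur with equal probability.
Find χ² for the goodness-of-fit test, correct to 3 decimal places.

Expected count for each of the 4 categories: 204/4 = 51.
cat           O        E   (O−E)²/E
left         61       51     1.9608
straight     56       51     0.4902
right        39       51     2.8235
U-turn       48       51     0.1765
Sum = 5.451

5.451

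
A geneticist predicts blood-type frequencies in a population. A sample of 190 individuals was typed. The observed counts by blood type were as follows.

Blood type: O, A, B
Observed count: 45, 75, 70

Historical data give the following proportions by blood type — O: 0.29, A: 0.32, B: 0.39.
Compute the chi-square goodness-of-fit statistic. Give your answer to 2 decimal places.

5.39

Expected counts E_i = n·p_i: 190×0.29 = 55.1, 190×0.32 = 60.8, 190×0.39 = 74.1.
O: (45 − 55.1)²/55.1 = 102.01/55.1 = 1.851
A: (75 − 60.8)²/60.8 = 201.64/60.8 = 3.316
B: (70 − 74.1)²/74.1 = 16.81/74.1 = 0.227
Sum = 5.39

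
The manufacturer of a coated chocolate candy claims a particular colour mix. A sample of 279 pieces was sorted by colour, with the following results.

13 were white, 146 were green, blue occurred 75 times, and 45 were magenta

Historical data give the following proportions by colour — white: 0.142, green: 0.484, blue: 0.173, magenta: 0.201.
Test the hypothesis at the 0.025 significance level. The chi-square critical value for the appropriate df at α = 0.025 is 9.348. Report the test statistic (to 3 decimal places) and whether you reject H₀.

Expected counts E_i = n·p_i: 279×0.142 = 39.618, 279×0.484 = 135.036, 279×0.173 = 48.267, 279×0.201 = 56.079.
χ² = (13−39.618)²/39.618 + (146−135.036)²/135.036 + (75−48.267)²/48.267 + (45−56.079)²/56.079
   = 17.8837 + 0.8902 + 14.8063 + 2.1888
Sum = 35.769
df = 3. Since 35.769 > 9.348, we reject H₀.

35.769; reject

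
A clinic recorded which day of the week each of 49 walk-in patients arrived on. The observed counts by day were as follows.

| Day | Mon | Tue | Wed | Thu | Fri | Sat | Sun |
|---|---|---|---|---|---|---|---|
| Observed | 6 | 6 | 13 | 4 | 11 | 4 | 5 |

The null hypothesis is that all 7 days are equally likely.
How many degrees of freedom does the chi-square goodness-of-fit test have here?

There are k = 7 categories and no parameters were estimated from the data, so df = 7 − 1 = 6.

6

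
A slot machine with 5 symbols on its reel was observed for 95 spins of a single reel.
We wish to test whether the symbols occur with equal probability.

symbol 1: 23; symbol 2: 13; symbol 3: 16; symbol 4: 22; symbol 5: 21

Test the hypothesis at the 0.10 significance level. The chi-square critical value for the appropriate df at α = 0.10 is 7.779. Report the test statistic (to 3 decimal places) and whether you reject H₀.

Expected count for each of the 5 categories: 95/5 = 19.
χ² = (23−19)²/19 + (13−19)²/19 + (16−19)²/19 + (22−19)²/19 + (21−19)²/19
   = 0.8421 + 1.8947 + 0.4737 + 0.4737 + 0.2105
Sum = 3.895
df = 4. Since 3.895 < 7.779, we do not reject H₀.

3.895; do not reject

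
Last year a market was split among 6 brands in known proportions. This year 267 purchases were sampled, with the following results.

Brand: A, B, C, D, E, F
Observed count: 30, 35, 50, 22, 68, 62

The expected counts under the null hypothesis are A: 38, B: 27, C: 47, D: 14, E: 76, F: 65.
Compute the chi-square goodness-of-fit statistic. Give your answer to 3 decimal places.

9.798

χ² = (30−38)²/38 + (35−27)²/27 + (50−47)²/47 + (22−14)²/14 + (68−76)²/76 + (62−65)²/65
   = 1.6842 + 2.3704 + 0.1915 + 4.5714 + 0.8421 + 0.1385
Sum = 9.798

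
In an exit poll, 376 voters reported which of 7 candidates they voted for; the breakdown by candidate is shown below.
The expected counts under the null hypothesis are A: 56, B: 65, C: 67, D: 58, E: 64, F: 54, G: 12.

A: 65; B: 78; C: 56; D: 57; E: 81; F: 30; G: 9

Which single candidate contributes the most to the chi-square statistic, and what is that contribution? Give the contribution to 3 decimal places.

A: (65 − 56)²/56 = 81/56 = 1.4464
B: (78 − 65)²/65 = 169/65 = 2.6000
C: (56 − 67)²/67 = 121/67 = 1.8060
D: (57 − 58)²/58 = 1/58 = 0.0172
E: (81 − 64)²/64 = 289/64 = 4.5156
F: (30 − 54)²/54 = 576/54 = 10.6667
G: (9 − 12)²/12 = 9/12 = 0.7500
The largest term is for F: 10.667.

F, 10.667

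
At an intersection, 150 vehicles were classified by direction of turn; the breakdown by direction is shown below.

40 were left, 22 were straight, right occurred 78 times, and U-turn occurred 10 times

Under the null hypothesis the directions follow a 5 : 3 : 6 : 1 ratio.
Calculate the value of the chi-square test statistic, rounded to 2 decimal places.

9.53

Ratio total = 15. Expected counts: 150×5/15 = 50, 150×3/15 = 30, 150×6/15 = 60, 150×1/15 = 10.
left: (40 − 50)²/50 = 100/50 = 2.000
straight: (22 − 30)²/30 = 64/30 = 2.133
right: (78 − 60)²/60 = 324/60 = 5.400
U-turn: (10 − 10)²/10 = 0/10 = 0.000
Sum = 9.53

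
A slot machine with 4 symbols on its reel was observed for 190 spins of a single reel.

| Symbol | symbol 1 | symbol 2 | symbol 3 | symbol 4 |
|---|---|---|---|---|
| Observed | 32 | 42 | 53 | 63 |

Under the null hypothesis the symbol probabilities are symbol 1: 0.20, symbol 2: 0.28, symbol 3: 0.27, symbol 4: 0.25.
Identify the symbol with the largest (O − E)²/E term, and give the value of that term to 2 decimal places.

Expected counts E_i = n·p_i: 190×0.20 = 38, 190×0.28 = 53.2, 190×0.27 = 51.3, 190×0.25 = 47.5.
cat           O        E   (O−E)²/E
symbol 1     32       38      0.947
symbol 2     42     53.2      2.358
symbol 3     53     51.3      0.056
symbol 4     63     47.5      5.058
The largest term is for symbol 4: 5.06.

symbol 4, 5.06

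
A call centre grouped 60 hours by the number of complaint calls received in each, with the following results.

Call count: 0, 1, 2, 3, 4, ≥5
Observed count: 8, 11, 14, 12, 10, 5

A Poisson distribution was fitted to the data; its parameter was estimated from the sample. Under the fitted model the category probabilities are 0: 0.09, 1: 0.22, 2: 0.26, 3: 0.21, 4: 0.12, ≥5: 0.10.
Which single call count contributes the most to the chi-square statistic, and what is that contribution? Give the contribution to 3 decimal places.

0, 1.252

Expected counts E_i = n·p_i: 60×0.09 = 5.4, 60×0.22 = 13.2, 60×0.26 = 15.6, 60×0.21 = 12.6, 60×0.12 = 7.2, 60×0.10 = 6.
cat         O        E   (O−E)²/E
0           8      5.4     1.2519
1          11     13.2     0.3667
2          14     15.6     0.1641
3          12     12.6     0.0286
4          10      7.2     1.0889
≥5          5        6     0.1667
The largest term is for 0: 1.252.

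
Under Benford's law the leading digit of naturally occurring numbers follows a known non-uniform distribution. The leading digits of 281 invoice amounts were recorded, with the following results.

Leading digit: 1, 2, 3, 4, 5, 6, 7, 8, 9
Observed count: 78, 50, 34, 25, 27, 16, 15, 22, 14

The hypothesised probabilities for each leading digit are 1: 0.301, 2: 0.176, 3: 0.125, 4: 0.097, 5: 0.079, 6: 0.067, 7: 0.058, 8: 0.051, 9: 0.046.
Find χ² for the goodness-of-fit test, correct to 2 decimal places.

Expected counts E_i = n·p_i: 281×0.301 = 84.581, 281×0.176 = 49.456, 281×0.125 = 35.125, 281×0.097 = 27.257, 281×0.079 = 22.199, 281×0.067 = 18.827, 281×0.058 = 16.298, 281×0.051 = 14.331, 281×0.046 = 12.926.
cat         O        E   (O−E)²/E
1          78   84.581      0.512
2          50   49.456      0.006
3          34   35.125      0.036
4          25   27.257      0.187
5          27   22.199      1.038
6          16   18.827      0.424
7          15   16.298      0.103
8          22   14.331      4.104
9          14   12.926      0.089
Sum = 6.50

6.50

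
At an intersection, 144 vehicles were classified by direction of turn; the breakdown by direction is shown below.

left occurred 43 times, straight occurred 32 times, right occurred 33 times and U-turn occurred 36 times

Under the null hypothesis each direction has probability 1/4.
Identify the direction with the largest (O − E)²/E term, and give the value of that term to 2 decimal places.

left, 1.36

Expected count for each of the 4 categories: 144/4 = 36.
cat           O        E   (O−E)²/E
left         43       36      1.361
straight     32       36      0.444
right        33       36      0.250
U-turn       36       36      0.000
The largest term is for left: 1.36.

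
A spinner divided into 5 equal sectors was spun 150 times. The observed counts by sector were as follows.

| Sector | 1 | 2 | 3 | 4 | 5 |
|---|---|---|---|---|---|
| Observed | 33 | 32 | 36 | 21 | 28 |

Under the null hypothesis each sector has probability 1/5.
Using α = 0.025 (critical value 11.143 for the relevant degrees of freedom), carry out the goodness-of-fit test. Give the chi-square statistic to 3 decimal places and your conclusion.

4.467; do not reject

Under H₀ each category has probability 1/5, so each expected count is 150/5 = 30.
cat         O        E   (O−E)²/E
1          33       30     0.3000
2          32       30     0.1333
3          36       30     1.2000
4          21       30     2.7000
5          28       30     0.1333
Sum = 4.467
df = 4. Since 4.467 < 11.143, we do not reject H₀.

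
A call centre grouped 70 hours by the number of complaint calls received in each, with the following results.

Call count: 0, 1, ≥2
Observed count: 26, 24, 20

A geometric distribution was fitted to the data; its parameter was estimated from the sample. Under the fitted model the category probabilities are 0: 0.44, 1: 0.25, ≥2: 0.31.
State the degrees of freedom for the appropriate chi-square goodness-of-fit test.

1

There are k = 3 categories and 1 parameter estimated from the data, so df = 3 − 1 − 1 = 1.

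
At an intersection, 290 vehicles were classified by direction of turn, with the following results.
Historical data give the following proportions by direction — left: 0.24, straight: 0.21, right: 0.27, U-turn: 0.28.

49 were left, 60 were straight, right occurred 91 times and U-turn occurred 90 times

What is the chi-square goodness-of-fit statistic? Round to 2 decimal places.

9.12

Expected counts E_i = n·p_i: 290×0.24 = 69.6, 290×0.21 = 60.9, 290×0.27 = 78.3, 290×0.28 = 81.2.
left: (49 − 69.6)²/69.6 = 424.36/69.6 = 6.097
straight: (60 − 60.9)²/60.9 = 0.81/60.9 = 0.013
right: (91 − 78.3)²/78.3 = 161.29/78.3 = 2.060
U-turn: (90 − 81.2)²/81.2 = 77.44/81.2 = 0.954
Sum = 9.12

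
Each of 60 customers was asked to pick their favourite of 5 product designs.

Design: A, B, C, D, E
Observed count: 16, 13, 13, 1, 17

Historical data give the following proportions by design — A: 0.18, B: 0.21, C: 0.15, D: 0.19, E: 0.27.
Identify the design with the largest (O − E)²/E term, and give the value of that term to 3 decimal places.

D, 9.488

Expected counts E_i = n·p_i: 60×0.18 = 10.8, 60×0.21 = 12.6, 60×0.15 = 9, 60×0.19 = 11.4, 60×0.27 = 16.2.
cat         O        E   (O−E)²/E
A          16     10.8     2.5037
B          13     12.6     0.0127
C          13        9     1.7778
D           1     11.4     9.4877
E          17     16.2     0.0395
The largest term is for D: 9.488.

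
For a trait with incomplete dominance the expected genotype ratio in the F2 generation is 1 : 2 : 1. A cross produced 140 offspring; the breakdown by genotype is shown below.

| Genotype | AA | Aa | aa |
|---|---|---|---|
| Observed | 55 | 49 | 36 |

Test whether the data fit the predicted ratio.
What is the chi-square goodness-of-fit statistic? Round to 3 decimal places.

Ratio total = 4. Expected counts: 140×1/4 = 35, 140×2/4 = 70, 140×1/4 = 35.
χ² = (55−35)²/35 + (49−70)²/70 + (36−35)²/35
   = 11.4286 + 6.3000 + 0.0286
Sum = 17.757

17.757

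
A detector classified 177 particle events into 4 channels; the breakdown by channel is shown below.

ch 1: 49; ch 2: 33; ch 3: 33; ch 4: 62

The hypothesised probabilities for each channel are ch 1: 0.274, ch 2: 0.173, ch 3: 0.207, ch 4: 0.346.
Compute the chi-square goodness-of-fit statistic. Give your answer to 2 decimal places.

Expected counts E_i = n·p_i: 177×0.274 = 48.498, 177×0.173 = 30.621, 177×0.207 = 36.639, 177×0.346 = 61.242.
χ² = (49−48.498)²/48.498 + (33−30.621)²/30.621 + (33−36.639)²/36.639 + (62−61.242)²/61.242
   = 0.005 + 0.185 + 0.361 + 0.009
Sum = 0.56

0.56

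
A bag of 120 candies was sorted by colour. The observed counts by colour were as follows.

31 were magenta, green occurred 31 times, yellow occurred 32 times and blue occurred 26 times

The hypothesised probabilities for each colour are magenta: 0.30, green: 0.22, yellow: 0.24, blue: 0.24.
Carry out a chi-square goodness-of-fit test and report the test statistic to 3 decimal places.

2.124

Expected counts E_i = n·p_i: 120×0.30 = 36, 120×0.22 = 26.4, 120×0.24 = 28.8, 120×0.24 = 28.8.
cat          O        E   (O−E)²/E
magenta     31       36     0.6944
green       31     26.4     0.8015
yellow      32     28.8     0.3556
blue        26     28.8     0.2722
Sum = 2.124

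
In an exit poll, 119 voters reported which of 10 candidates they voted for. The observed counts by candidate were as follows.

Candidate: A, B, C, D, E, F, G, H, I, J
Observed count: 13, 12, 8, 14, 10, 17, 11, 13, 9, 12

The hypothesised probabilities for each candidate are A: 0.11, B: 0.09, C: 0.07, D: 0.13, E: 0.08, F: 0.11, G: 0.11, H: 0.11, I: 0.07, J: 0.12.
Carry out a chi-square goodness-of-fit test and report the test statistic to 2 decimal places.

2.25

Expected counts E_i = n·p_i: 119×0.11 = 13.09, 119×0.09 = 10.71, 119×0.07 = 8.33, 119×0.13 = 15.47, 119×0.08 = 9.52, 119×0.11 = 13.09, 119×0.11 = 13.09, 119×0.11 = 13.09, 119×0.07 = 8.33, 119×0.12 = 14.28.
cat         O        E   (O−E)²/E
A          13    13.09      0.001
B          12    10.71      0.155
C           8     8.33      0.013
D          14    15.47      0.140
E          10     9.52      0.024
F          17    13.09      1.168
G          11    13.09      0.334
H          13    13.09      0.001
I           9     8.33      0.054
J          12    14.28      0.364
Sum = 2.25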